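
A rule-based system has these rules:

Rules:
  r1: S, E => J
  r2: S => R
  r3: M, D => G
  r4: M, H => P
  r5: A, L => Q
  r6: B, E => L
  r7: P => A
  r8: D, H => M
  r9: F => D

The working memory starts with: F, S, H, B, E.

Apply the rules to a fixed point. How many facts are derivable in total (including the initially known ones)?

Round 1 fires r1, r2, r6, r9, giving J, R, L, D.
Round 2 fires r8, giving M.
Round 3 fires r3, r4, giving G, P.
Round 4 fires r7, giving A.
Round 5 fires r5, giving Q.
Closure: {A, B, D, E, F, G, H, J, L, M, P, Q, R, S} — 14 facts.

14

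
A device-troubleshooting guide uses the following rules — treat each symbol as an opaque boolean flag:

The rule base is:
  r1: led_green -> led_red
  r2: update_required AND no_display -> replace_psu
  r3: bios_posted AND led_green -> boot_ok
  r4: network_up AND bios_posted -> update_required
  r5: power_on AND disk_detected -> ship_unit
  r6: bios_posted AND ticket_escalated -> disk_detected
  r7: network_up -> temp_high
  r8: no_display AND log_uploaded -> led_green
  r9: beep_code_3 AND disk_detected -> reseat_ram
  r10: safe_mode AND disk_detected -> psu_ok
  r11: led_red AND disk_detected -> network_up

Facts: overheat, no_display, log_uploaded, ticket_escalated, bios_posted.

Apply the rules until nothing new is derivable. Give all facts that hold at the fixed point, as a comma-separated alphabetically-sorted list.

[1] r6 [bios_posted AND ticket_escalated -> disk_detected]; r8 [no_display AND log_uploaded -> led_green]. ⇒ new: disk_detected, led_green.
[2] r1 [led_green -> led_red]; r3 [bios_posted AND led_green -> boot_ok]. ⇒ new: led_red, boot_ok.
[3] r11 [led_red AND disk_detected -> network_up]. ⇒ new: network_up.
[4] r4 [network_up AND bios_posted -> update_required]; r7 [network_up -> temp_high]. ⇒ new: update_required, temp_high.
[5] r2 [update_required AND no_display -> replace_psu]. ⇒ new: replace_psu.

bios_posted, boot_ok, disk_detected, led_green, led_red, log_uploaded, network_up, no_display, overheat, replace_psu, temp_high, ticket_escalated, update_required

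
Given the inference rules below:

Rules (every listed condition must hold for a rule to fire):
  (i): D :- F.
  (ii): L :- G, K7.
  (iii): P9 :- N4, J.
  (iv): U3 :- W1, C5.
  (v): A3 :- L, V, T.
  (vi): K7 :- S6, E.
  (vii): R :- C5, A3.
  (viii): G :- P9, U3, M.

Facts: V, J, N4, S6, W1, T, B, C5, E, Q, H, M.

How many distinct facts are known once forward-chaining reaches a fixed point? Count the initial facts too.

Round 1: (iii) [P9 :- N4, J.]; (iv) [U3 :- W1, C5.]; (vi) [K7 :- S6, E.]. New: P9, U3, K7.
Round 2: (viii) [G :- P9, U3, M.]. New: G.
Round 3: (ii) [L :- G, K7.]. New: L.
Round 4: (v) [A3 :- L, V, T.]. New: A3.
Round 5: (vii) [R :- C5, A3.]. New: R.
Closure: {A3, B, C5, E, G, H, J, K7, L, M, N4, P9, Q, R, S6, T, U3, V, W1} — 19 facts.

19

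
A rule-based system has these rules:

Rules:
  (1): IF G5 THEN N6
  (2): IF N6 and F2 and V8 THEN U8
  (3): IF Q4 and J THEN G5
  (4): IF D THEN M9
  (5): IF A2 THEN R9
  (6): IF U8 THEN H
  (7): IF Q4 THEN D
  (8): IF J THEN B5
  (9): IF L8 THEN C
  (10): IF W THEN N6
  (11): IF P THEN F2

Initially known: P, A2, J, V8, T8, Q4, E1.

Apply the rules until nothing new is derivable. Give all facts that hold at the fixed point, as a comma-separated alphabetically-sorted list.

A2, B5, D, E1, F2, G5, H, J, M9, N6, P, Q4, R9, T8, U8, V8

Round 1: (3) [IF Q4 and J THEN G5]; (5) [IF A2 THEN R9]; (7) [IF Q4 THEN D]; (8) [IF J THEN B5]; (11) [IF P THEN F2]. Adds G5, R9, D, B5, F2.
Round 2: (1) [IF G5 THEN N6]; (4) [IF D THEN M9]. Adds N6, M9.
Round 3: (2) [IF N6 and F2 and V8 THEN U8]. Adds U8.
Round 4: (6) [IF U8 THEN H]. Adds H.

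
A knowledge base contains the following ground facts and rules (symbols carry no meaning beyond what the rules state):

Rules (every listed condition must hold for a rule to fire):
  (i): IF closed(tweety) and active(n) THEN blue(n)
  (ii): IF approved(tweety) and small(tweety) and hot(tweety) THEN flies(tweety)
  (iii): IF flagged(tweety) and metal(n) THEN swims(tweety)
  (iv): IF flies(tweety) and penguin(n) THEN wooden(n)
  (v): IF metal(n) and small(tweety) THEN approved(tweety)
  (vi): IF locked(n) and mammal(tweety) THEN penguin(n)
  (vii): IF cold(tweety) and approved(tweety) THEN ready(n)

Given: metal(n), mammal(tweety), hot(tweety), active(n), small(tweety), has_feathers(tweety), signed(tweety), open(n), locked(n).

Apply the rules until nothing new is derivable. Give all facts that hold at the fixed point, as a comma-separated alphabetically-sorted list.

active(n), approved(tweety), flies(tweety), has_feathers(tweety), hot(tweety), locked(n), mammal(tweety), metal(n), open(n), penguin(n), signed(tweety), small(tweety), wooden(n)

Round 1: (v) [IF metal(n) and small(tweety) THEN approved(tweety)]; (vi) [IF locked(n) and mammal(tweety) THEN penguin(n)]. New: approved(tweety), penguin(n).
Round 2: (ii) [IF approved(tweety) and small(tweety) and hot(tweety) THEN flies(tweety)]. New: flies(tweety).
Round 3: (iv) [IF flies(tweety) and penguin(n) THEN wooden(n)]. New: wooden(n).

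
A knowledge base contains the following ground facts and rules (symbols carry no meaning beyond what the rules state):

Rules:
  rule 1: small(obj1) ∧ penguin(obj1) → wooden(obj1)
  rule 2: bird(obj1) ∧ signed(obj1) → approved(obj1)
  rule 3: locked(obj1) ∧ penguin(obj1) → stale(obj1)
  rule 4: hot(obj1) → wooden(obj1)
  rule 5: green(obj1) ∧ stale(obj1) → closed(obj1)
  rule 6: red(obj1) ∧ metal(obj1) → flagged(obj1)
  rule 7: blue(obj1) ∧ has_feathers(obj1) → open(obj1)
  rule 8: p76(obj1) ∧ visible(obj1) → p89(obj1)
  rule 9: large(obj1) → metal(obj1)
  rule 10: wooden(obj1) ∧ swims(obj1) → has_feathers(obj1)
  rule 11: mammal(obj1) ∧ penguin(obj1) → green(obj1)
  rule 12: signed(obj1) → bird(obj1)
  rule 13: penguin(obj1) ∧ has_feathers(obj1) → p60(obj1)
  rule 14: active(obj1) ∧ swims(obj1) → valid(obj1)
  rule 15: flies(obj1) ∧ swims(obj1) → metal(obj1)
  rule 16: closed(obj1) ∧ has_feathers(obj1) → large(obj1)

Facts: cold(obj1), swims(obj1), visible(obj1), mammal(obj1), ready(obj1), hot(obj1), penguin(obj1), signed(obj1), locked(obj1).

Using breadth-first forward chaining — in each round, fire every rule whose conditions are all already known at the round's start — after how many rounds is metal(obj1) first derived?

Round 1: rule 3 [locked(obj1) ∧ penguin(obj1) → stale(obj1)]; rule 4 [hot(obj1) → wooden(obj1)]; rule 11 [mammal(obj1) ∧ penguin(obj1) → green(obj1)]; rule 12 [signed(obj1) → bird(obj1)]. Adds stale(obj1), wooden(obj1), green(obj1), bird(obj1).
Round 2: rule 2 [bird(obj1) ∧ signed(obj1) → approved(obj1)]; rule 5 [green(obj1) ∧ stale(obj1) → closed(obj1)]; rule 10 [wooden(obj1) ∧ swims(obj1) → has_feathers(obj1)]. Adds approved(obj1), closed(obj1), has_feathers(obj1).
Round 3: rule 13 [penguin(obj1) ∧ has_feathers(obj1) → p60(obj1)]; rule 16 [closed(obj1) ∧ has_feathers(obj1) → large(obj1)]. Adds p60(obj1), large(obj1).
Round 4: rule 9 [large(obj1) → metal(obj1)]. Adds metal(obj1).
metal(obj1) first appears in round 4.

4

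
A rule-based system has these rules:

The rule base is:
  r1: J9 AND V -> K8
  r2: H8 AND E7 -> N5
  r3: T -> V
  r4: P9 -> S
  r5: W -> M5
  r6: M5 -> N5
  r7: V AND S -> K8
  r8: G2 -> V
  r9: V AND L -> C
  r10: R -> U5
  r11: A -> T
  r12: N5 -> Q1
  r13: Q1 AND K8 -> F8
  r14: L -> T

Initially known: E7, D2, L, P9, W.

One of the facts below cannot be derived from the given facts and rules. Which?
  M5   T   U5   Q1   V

U5

Round 1: r4 [P9 -> S]; r5 [W -> M5]; r14 [L -> T]. Adds S, M5, T.
Round 2: r3 [T -> V]; r6 [M5 -> N5]. Adds V, N5.
Round 3: r7 [V AND S -> K8]; r9 [V AND L -> C]; r12 [N5 -> Q1]. Adds K8, C, Q1.
Round 4: r13 [Q1 AND K8 -> F8]. Adds F8.
Derived: M5 (round 1), V (round 2), Q1 (round 3), T (round 1). U5 never appears in any round.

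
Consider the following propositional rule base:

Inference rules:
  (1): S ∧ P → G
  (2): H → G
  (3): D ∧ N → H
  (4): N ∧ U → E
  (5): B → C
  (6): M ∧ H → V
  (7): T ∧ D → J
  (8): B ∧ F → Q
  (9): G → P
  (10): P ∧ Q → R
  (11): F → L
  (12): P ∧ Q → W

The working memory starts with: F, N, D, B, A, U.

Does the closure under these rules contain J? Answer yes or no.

Round 1 — (3), (4), (5), (8), (11), derive H, E, C, Q, L.
Round 2 — (2), derive G.
Round 3 — (9), derive P.
Round 4 — (10), (12), derive R, W.
Fixed point reached. J is concluded only by (7); (7) needs T (never derived).

no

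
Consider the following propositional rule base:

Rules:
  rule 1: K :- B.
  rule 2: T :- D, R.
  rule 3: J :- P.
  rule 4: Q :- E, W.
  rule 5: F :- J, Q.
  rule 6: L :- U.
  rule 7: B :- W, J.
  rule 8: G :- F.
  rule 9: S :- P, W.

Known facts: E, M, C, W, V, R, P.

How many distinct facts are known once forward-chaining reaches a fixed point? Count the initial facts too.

Round 1 fires rule 3, rule 4, rule 9, giving J, Q, S.
Round 2 fires rule 5, rule 7, giving F, B.
Round 3 fires rule 1, rule 8, giving K, G.
Closure: {B, C, E, F, G, J, K, M, P, Q, R, S, V, W} — 14 facts.

14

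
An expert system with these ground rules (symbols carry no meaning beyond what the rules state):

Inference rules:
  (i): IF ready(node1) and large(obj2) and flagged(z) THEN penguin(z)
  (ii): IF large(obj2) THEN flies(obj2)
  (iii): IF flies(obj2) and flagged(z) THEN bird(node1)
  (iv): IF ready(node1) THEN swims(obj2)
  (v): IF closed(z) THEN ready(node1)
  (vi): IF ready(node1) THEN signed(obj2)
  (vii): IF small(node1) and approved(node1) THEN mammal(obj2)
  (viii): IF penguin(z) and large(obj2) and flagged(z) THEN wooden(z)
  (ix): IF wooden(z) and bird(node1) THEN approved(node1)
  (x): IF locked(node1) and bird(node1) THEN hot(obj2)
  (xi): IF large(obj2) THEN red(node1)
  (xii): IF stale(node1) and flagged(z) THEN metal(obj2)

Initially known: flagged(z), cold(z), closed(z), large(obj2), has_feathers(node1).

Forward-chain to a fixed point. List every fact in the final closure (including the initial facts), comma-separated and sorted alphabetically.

approved(node1), bird(node1), closed(z), cold(z), flagged(z), flies(obj2), has_feathers(node1), large(obj2), penguin(z), ready(node1), red(node1), signed(obj2), swims(obj2), wooden(z)

Round 1 fires (ii), (v), (xi), giving flies(obj2), ready(node1), red(node1).
Round 2 fires (i), (iii), (iv), (vi), giving penguin(z), bird(node1), swims(obj2), signed(obj2).
Round 3 fires (viii), giving wooden(z).
Round 4 fires (ix), giving approved(node1).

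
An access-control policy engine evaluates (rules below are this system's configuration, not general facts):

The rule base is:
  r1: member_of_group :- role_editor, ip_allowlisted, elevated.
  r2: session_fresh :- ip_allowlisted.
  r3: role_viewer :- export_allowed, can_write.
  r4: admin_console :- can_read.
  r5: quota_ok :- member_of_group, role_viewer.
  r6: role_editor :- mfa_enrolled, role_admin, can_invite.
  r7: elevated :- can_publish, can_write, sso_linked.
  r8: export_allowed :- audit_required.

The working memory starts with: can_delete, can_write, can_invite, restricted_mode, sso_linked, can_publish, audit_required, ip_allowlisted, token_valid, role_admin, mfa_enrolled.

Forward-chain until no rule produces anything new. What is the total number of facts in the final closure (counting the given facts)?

Round 1 fires r2, r6, r7, r8, giving session_fresh, role_editor, elevated, export_allowed.
Round 2 fires r1, r3, giving member_of_group, role_viewer.
Round 3 fires r5, giving quota_ok.
Closure: {audit_required, can_delete, can_invite, can_publish, can_write, elevated, export_allowed, ip_allowlisted, member_of_group, mfa_enrolled, quota_ok, restricted_mode, role_admin, role_editor, role_viewer, session_fresh, sso_linked, token_valid} — 18 facts.

18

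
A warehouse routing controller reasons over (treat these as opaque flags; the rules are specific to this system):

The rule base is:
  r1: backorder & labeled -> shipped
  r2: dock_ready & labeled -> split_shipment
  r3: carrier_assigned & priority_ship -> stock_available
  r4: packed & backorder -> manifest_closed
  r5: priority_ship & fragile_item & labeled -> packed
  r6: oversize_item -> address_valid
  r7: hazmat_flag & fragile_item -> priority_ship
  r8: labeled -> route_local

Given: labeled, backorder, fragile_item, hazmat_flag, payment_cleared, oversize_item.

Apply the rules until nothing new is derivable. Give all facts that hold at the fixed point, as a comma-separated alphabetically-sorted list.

address_valid, backorder, fragile_item, hazmat_flag, labeled, manifest_closed, oversize_item, packed, payment_cleared, priority_ship, route_local, shipped

Round 1 fires r1, r6, r7, r8, giving shipped, address_valid, priority_ship, route_local.
Round 2 fires r5, giving packed.
Round 3 fires r4, giving manifest_closed.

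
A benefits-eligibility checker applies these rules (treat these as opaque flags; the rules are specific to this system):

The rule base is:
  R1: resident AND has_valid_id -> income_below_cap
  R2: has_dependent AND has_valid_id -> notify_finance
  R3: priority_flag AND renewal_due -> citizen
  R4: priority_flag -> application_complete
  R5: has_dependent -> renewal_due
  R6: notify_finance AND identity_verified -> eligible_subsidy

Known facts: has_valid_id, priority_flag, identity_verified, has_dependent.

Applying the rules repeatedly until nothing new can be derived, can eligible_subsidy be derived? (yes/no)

yes

[1] R2 [has_dependent AND has_valid_id -> notify_finance]; R4 [priority_flag -> application_complete]; R5 [has_dependent -> renewal_due]. ⇒ new: notify_finance, application_complete, renewal_due.
[2] R3 [priority_flag AND renewal_due -> citizen]; R6 [notify_finance AND identity_verified -> eligible_subsidy]. ⇒ new: citizen, eligible_subsidy.
eligible_subsidy appears in round 2, so it is derivable.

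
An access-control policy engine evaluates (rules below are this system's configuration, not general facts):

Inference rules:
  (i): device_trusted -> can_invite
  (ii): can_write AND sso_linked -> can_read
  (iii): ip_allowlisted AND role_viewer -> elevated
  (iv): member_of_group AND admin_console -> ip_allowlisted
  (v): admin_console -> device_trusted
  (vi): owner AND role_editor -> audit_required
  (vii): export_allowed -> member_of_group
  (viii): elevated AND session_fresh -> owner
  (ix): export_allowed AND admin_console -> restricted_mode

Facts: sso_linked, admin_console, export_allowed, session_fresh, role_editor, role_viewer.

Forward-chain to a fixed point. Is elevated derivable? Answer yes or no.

yes

[1] (v) [admin_console -> device_trusted]; (vii) [export_allowed -> member_of_group]; (ix) [export_allowed AND admin_console -> restricted_mode]. ⇒ new: device_trusted, member_of_group, restricted_mode.
[2] (i) [device_trusted -> can_invite]; (iv) [member_of_group AND admin_console -> ip_allowlisted]. ⇒ new: can_invite, ip_allowlisted.
[3] (iii) [ip_allowlisted AND role_viewer -> elevated]. ⇒ new: elevated.
[4] (viii) [elevated AND session_fresh -> owner]. ⇒ new: owner.
[5] (vi) [owner AND role_editor -> audit_required]. ⇒ new: audit_required.
elevated appears in round 3, so it is derivable.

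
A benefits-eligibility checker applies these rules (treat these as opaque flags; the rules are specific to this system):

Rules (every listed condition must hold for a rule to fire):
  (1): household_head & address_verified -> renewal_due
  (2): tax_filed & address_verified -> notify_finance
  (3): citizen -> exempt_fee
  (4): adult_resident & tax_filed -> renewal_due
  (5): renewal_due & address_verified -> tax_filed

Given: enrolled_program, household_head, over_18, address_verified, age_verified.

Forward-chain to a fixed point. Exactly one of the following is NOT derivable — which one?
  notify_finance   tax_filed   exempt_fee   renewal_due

Round 1: (1) [household_head & address_verified -> renewal_due]. Adds renewal_due.
Round 2: (5) [renewal_due & address_verified -> tax_filed]. Adds tax_filed.
Round 3: (2) [tax_filed & address_verified -> notify_finance]. Adds notify_finance.
Derived: notify_finance (round 3), renewal_due (round 1), tax_filed (round 2). exempt_fee never appears in any round.

exempt_fee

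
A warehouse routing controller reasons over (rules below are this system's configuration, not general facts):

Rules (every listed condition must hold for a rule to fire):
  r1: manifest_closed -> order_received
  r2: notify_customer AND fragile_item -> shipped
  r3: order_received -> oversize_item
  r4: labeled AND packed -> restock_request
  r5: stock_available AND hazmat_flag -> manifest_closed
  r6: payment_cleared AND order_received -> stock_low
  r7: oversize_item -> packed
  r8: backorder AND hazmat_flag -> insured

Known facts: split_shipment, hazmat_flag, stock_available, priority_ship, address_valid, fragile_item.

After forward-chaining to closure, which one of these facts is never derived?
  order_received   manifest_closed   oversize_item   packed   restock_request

Round 1 fires r5, giving manifest_closed.
Round 2 fires r1, giving order_received.
Round 3 fires r3, giving oversize_item.
Round 4 fires r7, giving packed.
Derived: manifest_closed (round 1), order_received (round 2), oversize_item (round 3), packed (round 4). restock_request never appears in any round.

restock_request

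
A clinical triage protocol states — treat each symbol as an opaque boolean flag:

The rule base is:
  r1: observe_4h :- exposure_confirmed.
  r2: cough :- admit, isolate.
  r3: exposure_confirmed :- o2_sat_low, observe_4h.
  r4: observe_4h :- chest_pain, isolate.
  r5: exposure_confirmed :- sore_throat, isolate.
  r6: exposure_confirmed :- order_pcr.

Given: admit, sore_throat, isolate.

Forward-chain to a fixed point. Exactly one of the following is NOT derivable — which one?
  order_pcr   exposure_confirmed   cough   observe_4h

Round 1 fires r2, r5, giving cough, exposure_confirmed.
Round 2 fires r1, giving observe_4h.
Derived: observe_4h (round 2), cough (round 1), exposure_confirmed (round 1). order_pcr never appears in any round.

order_pcr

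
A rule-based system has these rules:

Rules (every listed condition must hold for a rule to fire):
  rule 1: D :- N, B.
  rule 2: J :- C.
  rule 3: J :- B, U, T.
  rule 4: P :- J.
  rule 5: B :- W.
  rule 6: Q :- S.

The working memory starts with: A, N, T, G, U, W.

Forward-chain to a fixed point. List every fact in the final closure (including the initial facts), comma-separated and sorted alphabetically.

A, B, D, G, J, N, P, T, U, W

Round 1 fires rule 5, giving B.
Round 2 fires rule 1, rule 3, giving D, J.
Round 3 fires rule 4, giving P.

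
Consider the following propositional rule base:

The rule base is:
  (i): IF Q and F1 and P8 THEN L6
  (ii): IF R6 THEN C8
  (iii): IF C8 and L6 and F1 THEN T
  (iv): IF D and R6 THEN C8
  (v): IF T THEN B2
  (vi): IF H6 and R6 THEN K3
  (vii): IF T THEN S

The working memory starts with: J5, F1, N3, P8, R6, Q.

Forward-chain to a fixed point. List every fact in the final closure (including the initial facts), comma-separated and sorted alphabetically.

B2, C8, F1, J5, L6, N3, P8, Q, R6, S, T

Round 1 — (i), (ii), derive L6, C8.
Round 2 — (iii), derive T.
Round 3 — (v), (vii), derive B2, S.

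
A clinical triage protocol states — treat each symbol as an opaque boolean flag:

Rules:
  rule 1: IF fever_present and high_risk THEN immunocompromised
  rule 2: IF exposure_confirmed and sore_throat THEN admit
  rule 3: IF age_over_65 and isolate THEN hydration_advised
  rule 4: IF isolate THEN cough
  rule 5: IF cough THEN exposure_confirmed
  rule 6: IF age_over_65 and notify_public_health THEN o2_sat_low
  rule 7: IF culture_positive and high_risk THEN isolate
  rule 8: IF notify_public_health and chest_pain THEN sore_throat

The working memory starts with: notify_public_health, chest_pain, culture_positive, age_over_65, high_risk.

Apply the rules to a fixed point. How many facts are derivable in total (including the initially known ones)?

Round 1 — rule 6, rule 7, rule 8, derive o2_sat_low, isolate, sore_throat.
Round 2 — rule 3, rule 4, derive hydration_advised, cough.
Round 3 — rule 5, derive exposure_confirmed.
Round 4 — rule 2, derive admit.
Closure: {admit, age_over_65, chest_pain, cough, culture_positive, exposure_confirmed, high_risk, hydration_advised, isolate, notify_public_health, o2_sat_low, sore_throat} — 12 facts.

12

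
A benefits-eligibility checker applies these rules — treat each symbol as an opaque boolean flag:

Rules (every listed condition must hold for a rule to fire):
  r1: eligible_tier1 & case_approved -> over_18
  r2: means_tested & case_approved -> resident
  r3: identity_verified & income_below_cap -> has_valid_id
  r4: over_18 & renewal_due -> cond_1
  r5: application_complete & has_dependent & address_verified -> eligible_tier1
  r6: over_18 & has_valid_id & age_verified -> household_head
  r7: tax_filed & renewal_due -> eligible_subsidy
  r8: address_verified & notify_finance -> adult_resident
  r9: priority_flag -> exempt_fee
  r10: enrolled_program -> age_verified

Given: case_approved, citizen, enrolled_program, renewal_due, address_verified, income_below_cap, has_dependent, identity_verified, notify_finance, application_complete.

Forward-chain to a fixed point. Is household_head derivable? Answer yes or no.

yes

Round 1 fires r3, r5, r8, r10, giving has_valid_id, eligible_tier1, adult_resident, age_verified.
Round 2 fires r1, giving over_18.
Round 3 fires r4, r6, giving cond_1, household_head.
household_head appears in round 3, so it is derivable.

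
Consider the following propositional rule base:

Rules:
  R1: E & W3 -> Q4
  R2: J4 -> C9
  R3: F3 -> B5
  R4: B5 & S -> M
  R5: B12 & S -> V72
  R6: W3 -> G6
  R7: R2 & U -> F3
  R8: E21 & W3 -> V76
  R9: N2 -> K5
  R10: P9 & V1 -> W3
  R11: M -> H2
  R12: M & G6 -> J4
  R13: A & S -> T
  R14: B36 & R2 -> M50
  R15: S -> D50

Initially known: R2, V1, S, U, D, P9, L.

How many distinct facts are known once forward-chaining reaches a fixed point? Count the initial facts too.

16

[1] R7 [R2 & U -> F3]; R10 [P9 & V1 -> W3]; R15 [S -> D50]. ⇒ new: F3, W3, D50.
[2] R3 [F3 -> B5]; R6 [W3 -> G6]. ⇒ new: B5, G6.
[3] R4 [B5 & S -> M]. ⇒ new: M.
[4] R11 [M -> H2]; R12 [M & G6 -> J4]. ⇒ new: H2, J4.
[5] R2 [J4 -> C9]. ⇒ new: C9.
Closure: {B5, C9, D, D50, F3, G6, H2, J4, L, M, P9, R2, S, U, V1, W3} — 16 facts.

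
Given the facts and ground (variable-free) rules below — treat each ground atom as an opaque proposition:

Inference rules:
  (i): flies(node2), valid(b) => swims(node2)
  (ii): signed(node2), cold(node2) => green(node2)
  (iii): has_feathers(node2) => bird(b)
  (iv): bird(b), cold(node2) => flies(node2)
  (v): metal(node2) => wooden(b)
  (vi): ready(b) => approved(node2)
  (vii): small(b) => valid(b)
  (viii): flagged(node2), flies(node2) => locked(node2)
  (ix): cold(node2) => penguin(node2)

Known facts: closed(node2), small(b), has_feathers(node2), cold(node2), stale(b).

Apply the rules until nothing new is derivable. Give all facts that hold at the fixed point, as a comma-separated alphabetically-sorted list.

Round 1: (iii) [has_feathers(node2) => bird(b)]; (vii) [small(b) => valid(b)]; (ix) [cold(node2) => penguin(node2)]. Adds bird(b), valid(b), penguin(node2).
Round 2: (iv) [bird(b), cold(node2) => flies(node2)]. Adds flies(node2).
Round 3: (i) [flies(node2), valid(b) => swims(node2)]. Adds swims(node2).

bird(b), closed(node2), cold(node2), flies(node2), has_feathers(node2), penguin(node2), small(b), stale(b), swims(node2), valid(b)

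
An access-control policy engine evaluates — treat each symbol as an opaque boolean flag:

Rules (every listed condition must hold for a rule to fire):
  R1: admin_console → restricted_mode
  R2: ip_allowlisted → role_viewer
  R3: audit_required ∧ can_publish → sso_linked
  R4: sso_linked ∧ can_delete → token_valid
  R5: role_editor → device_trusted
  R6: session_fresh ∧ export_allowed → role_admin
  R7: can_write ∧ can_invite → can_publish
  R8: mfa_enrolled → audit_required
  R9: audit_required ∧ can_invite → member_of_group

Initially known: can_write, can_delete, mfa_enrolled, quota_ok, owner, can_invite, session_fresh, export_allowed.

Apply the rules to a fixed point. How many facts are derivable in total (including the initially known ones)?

14

Round 1 fires R6, R7, R8, giving role_admin, can_publish, audit_required.
Round 2 fires R3, R9, giving sso_linked, member_of_group.
Round 3 fires R4, giving token_valid.
Closure: {audit_required, can_delete, can_invite, can_publish, can_write, export_allowed, member_of_group, mfa_enrolled, owner, quota_ok, role_admin, session_fresh, sso_linked, token_valid} — 14 facts.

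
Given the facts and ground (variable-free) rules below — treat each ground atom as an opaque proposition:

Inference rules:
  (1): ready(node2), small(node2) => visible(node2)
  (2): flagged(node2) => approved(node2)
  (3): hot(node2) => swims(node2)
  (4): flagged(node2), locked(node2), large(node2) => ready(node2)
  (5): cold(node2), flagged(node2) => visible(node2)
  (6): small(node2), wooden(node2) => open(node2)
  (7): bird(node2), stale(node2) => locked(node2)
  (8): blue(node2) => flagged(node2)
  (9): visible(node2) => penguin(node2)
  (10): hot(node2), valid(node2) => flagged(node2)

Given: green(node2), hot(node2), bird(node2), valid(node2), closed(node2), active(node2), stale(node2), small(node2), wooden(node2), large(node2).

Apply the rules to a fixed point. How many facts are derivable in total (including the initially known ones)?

18

Round 1: (3) [hot(node2) => swims(node2)]; (6) [small(node2), wooden(node2) => open(node2)]; (7) [bird(node2), stale(node2) => locked(node2)]; (10) [hot(node2), valid(node2) => flagged(node2)]. New: swims(node2), open(node2), locked(node2), flagged(node2).
Round 2: (2) [flagged(node2) => approved(node2)]; (4) [flagged(node2), locked(node2), large(node2) => ready(node2)]. New: approved(node2), ready(node2).
Round 3: (1) [ready(node2), small(node2) => visible(node2)]. New: visible(node2).
Round 4: (9) [visible(node2) => penguin(node2)]. New: penguin(node2).
Closure: {active(node2), approved(node2), bird(node2), closed(node2), flagged(node2), green(node2), hot(node2), large(node2), locked(node2), open(node2), penguin(node2), ready(node2), small(node2), stale(node2), swims(node2), valid(node2), visible(node2), wooden(node2)} — 18 facts.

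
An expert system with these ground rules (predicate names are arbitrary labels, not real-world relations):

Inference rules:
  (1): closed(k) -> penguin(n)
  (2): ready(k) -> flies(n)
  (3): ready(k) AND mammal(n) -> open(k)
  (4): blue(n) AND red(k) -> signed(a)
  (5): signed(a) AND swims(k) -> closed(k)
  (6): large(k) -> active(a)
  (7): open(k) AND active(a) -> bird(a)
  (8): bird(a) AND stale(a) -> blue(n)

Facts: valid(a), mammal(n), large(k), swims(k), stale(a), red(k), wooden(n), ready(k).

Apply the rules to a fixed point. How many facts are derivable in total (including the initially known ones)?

16

[1] (2) [ready(k) -> flies(n)]; (3) [ready(k) AND mammal(n) -> open(k)]; (6) [large(k) -> active(a)]. ⇒ new: flies(n), open(k), active(a).
[2] (7) [open(k) AND active(a) -> bird(a)]. ⇒ new: bird(a).
[3] (8) [bird(a) AND stale(a) -> blue(n)]. ⇒ new: blue(n).
[4] (4) [blue(n) AND red(k) -> signed(a)]. ⇒ new: signed(a).
[5] (5) [signed(a) AND swims(k) -> closed(k)]. ⇒ new: closed(k).
[6] (1) [closed(k) -> penguin(n)]. ⇒ new: penguin(n).
Closure: {active(a), bird(a), blue(n), closed(k), flies(n), large(k), mammal(n), open(k), penguin(n), ready(k), red(k), signed(a), stale(a), swims(k), valid(a), wooden(n)} — 16 facts.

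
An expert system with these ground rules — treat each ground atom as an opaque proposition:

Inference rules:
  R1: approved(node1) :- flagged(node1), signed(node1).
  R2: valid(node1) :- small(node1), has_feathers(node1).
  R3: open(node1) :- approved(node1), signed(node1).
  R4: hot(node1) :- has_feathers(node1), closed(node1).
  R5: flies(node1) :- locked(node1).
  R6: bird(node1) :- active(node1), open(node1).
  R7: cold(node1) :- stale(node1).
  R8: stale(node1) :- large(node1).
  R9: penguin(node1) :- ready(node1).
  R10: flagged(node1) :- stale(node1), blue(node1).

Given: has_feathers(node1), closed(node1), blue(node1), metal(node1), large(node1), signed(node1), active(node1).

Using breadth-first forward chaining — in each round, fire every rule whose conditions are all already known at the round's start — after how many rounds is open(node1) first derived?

4

Round 1 — R4, R8, derive hot(node1), stale(node1).
Round 2 — R7, R10, derive cold(node1), flagged(node1).
Round 3 — R1, derive approved(node1).
Round 4 — R3, derive open(node1).
open(node1) first appears in round 4.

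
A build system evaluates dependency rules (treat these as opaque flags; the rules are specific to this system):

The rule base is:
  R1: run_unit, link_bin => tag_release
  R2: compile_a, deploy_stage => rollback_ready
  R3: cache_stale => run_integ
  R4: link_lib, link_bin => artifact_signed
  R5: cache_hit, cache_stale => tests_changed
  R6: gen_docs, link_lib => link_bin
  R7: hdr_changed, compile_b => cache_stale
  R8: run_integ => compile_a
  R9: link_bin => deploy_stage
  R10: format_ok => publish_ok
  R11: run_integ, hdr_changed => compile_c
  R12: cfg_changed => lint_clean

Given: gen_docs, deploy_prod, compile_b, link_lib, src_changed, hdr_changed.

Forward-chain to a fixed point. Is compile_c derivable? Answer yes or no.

Round 1: R6 [gen_docs, link_lib => link_bin]; R7 [hdr_changed, compile_b => cache_stale]. Adds link_bin, cache_stale.
Round 2: R3 [cache_stale => run_integ]; R4 [link_lib, link_bin => artifact_signed]; R9 [link_bin => deploy_stage]. Adds run_integ, artifact_signed, deploy_stage.
Round 3: R8 [run_integ => compile_a]; R11 [run_integ, hdr_changed => compile_c]. Adds compile_a, compile_c.
Round 4: R2 [compile_a, deploy_stage => rollback_ready]. Adds rollback_ready.
compile_c appears in round 3, so it is derivable.

yes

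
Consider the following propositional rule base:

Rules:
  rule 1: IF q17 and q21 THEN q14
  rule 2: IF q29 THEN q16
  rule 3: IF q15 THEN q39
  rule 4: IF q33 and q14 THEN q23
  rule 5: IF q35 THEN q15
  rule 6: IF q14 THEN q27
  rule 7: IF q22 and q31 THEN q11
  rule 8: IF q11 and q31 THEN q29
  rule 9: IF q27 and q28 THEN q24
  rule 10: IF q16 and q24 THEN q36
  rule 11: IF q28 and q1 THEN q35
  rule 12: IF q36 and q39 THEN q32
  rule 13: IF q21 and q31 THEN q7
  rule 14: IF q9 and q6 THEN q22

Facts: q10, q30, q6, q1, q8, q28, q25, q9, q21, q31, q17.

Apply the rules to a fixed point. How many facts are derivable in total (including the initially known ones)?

24

Round 1 — rule 1, rule 11, rule 13, rule 14, derive q14, q35, q7, q22.
Round 2 — rule 5, rule 6, rule 7, derive q15, q27, q11.
Round 3 — rule 3, rule 8, rule 9, derive q39, q29, q24.
Round 4 — rule 2, derive q16.
Round 5 — rule 10, derive q36.
Round 6 — rule 12, derive q32.
Closure: {q1, q10, q11, q14, q15, q16, q17, q21, q22, q24, q25, q27, q28, q29, q30, q31, q32, q35, q36, q39, q6, q7, q8, q9} — 24 facts.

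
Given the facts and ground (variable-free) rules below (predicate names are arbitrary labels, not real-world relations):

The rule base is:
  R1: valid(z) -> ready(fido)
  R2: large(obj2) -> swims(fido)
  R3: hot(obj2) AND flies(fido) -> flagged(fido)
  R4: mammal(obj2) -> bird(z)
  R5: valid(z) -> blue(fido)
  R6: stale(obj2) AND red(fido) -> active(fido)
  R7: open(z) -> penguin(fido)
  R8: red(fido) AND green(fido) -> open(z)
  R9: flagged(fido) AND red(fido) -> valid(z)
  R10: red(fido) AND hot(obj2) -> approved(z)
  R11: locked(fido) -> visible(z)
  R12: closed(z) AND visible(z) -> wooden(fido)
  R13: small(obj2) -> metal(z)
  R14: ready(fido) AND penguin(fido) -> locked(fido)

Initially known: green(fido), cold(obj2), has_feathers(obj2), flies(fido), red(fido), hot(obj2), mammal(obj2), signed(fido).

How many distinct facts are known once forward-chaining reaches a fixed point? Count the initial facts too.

18

Round 1: R3 [hot(obj2) AND flies(fido) -> flagged(fido)]; R4 [mammal(obj2) -> bird(z)]; R8 [red(fido) AND green(fido) -> open(z)]; R10 [red(fido) AND hot(obj2) -> approved(z)]. Adds flagged(fido), bird(z), open(z), approved(z).
Round 2: R7 [open(z) -> penguin(fido)]; R9 [flagged(fido) AND red(fido) -> valid(z)]. Adds penguin(fido), valid(z).
Round 3: R1 [valid(z) -> ready(fido)]; R5 [valid(z) -> blue(fido)]. Adds ready(fido), blue(fido).
Round 4: R14 [ready(fido) AND penguin(fido) -> locked(fido)]. Adds locked(fido).
Round 5: R11 [locked(fido) -> visible(z)]. Adds visible(z).
Closure: {approved(z), bird(z), blue(fido), cold(obj2), flagged(fido), flies(fido), green(fido), has_feathers(obj2), hot(obj2), locked(fido), mammal(obj2), open(z), penguin(fido), ready(fido), red(fido), signed(fido), valid(z), visible(z)} — 18 facts.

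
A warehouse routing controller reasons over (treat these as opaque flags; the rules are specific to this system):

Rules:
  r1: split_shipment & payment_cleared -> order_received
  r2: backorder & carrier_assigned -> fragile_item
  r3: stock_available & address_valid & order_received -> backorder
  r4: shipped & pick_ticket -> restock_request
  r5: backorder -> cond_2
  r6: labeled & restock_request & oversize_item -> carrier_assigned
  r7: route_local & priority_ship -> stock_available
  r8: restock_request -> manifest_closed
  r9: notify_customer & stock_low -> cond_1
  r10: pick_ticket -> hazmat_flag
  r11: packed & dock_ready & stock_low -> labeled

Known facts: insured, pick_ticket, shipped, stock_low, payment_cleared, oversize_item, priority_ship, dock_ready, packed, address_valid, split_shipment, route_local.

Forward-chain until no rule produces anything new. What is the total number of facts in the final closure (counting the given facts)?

22

Round 1: r1 [split_shipment & payment_cleared -> order_received]; r4 [shipped & pick_ticket -> restock_request]; r7 [route_local & priority_ship -> stock_available]; r10 [pick_ticket -> hazmat_flag]; r11 [packed & dock_ready & stock_low -> labeled]. Adds order_received, restock_request, stock_available, hazmat_flag, labeled.
Round 2: r3 [stock_available & address_valid & order_received -> backorder]; r6 [labeled & restock_request & oversize_item -> carrier_assigned]; r8 [restock_request -> manifest_closed]. Adds backorder, carrier_assigned, manifest_closed.
Round 3: r2 [backorder & carrier_assigned -> fragile_item]; r5 [backorder -> cond_2]. Adds fragile_item, cond_2.
Closure: {address_valid, backorder, carrier_assigned, cond_2, dock_ready, fragile_item, hazmat_flag, insured, labeled, manifest_closed, order_received, oversize_item, packed, payment_cleared, pick_ticket, priority_ship, restock_request, route_local, shipped, split_shipment, stock_available, stock_low} — 22 facts.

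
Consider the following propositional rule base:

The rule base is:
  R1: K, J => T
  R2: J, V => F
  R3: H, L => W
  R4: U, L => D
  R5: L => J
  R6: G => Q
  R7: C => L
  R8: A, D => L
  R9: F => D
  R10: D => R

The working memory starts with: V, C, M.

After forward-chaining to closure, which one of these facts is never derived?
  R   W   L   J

[1] R7 [C => L]. ⇒ new: L.
[2] R5 [L => J]. ⇒ new: J.
[3] R2 [J, V => F]. ⇒ new: F.
[4] R9 [F => D]. ⇒ new: D.
[5] R10 [D => R]. ⇒ new: R.
Derived: R (round 5), J (round 2), L (round 1). W never appears in any round.

W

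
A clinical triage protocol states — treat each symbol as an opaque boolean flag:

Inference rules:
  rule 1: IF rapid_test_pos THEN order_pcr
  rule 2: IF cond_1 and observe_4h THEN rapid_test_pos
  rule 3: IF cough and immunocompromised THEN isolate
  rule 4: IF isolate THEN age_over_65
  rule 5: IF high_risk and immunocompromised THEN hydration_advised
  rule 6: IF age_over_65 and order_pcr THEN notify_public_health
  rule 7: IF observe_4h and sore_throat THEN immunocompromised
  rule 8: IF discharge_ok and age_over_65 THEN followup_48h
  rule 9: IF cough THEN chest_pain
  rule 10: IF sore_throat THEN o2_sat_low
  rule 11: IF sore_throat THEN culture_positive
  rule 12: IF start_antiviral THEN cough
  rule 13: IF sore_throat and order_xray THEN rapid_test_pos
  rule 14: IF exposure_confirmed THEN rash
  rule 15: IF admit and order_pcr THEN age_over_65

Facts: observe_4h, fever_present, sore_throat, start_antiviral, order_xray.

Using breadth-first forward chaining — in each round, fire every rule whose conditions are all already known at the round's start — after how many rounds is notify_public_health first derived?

4

Round 1 — rule 7, rule 10, rule 11, rule 12, rule 13, derive immunocompromised, o2_sat_low, culture_positive, cough, rapid_test_pos.
Round 2 — rule 1, rule 3, rule 9, derive order_pcr, isolate, chest_pain.
Round 3 — rule 4, derive age_over_65.
Round 4 — rule 6, derive notify_public_health.
notify_public_health first appears in round 4.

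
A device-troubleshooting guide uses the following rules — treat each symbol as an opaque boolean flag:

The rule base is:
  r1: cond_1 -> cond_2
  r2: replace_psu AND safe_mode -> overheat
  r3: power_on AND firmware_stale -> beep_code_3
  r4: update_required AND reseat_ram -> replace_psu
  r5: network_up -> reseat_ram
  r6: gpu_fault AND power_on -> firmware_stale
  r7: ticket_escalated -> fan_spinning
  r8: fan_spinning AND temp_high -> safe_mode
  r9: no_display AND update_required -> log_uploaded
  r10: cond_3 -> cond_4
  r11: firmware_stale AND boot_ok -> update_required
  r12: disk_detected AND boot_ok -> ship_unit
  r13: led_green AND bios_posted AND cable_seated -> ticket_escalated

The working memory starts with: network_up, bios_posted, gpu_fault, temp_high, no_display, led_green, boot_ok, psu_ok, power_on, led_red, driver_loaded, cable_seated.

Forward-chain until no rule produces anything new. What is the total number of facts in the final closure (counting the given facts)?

22

Round 1: r5 [network_up -> reseat_ram]; r6 [gpu_fault AND power_on -> firmware_stale]; r13 [led_green AND bios_posted AND cable_seated -> ticket_escalated]. Adds reseat_ram, firmware_stale, ticket_escalated.
Round 2: r3 [power_on AND firmware_stale -> beep_code_3]; r7 [ticket_escalated -> fan_spinning]; r11 [firmware_stale AND boot_ok -> update_required]. Adds beep_code_3, fan_spinning, update_required.
Round 3: r4 [update_required AND reseat_ram -> replace_psu]; r8 [fan_spinning AND temp_high -> safe_mode]; r9 [no_display AND update_required -> log_uploaded]. Adds replace_psu, safe_mode, log_uploaded.
Round 4: r2 [replace_psu AND safe_mode -> overheat]. Adds overheat.
Closure: {beep_code_3, bios_posted, boot_ok, cable_seated, driver_loaded, fan_spinning, firmware_stale, gpu_fault, led_green, led_red, log_uploaded, network_up, no_display, overheat, power_on, psu_ok, replace_psu, reseat_ram, safe_mode, temp_high, ticket_escalated, update_required} — 22 facts.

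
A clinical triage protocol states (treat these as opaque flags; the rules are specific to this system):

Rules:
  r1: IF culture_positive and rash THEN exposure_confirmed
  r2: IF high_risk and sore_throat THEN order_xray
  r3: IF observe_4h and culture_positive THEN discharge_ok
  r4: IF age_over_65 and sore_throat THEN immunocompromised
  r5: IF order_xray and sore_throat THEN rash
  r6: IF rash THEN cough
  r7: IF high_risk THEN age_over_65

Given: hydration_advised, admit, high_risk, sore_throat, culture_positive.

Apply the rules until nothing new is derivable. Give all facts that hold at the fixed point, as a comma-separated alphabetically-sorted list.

admit, age_over_65, cough, culture_positive, exposure_confirmed, high_risk, hydration_advised, immunocompromised, order_xray, rash, sore_throat

Round 1 — r2, r7, derive order_xray, age_over_65.
Round 2 — r4, r5, derive immunocompromised, rash.
Round 3 — r1, r6, derive exposure_confirmed, cough.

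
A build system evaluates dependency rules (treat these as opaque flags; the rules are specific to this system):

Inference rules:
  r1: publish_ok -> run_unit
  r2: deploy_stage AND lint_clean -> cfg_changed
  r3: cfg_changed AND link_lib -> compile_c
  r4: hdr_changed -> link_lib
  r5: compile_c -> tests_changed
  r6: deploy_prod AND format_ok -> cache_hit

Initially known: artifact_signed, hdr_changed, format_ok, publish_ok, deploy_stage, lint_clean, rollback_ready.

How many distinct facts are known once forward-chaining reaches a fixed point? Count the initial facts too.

12

Round 1: r1 [publish_ok -> run_unit]; r2 [deploy_stage AND lint_clean -> cfg_changed]; r4 [hdr_changed -> link_lib]. New: run_unit, cfg_changed, link_lib.
Round 2: r3 [cfg_changed AND link_lib -> compile_c]. New: compile_c.
Round 3: r5 [compile_c -> tests_changed]. New: tests_changed.
Closure: {artifact_signed, cfg_changed, compile_c, deploy_stage, format_ok, hdr_changed, link_lib, lint_clean, publish_ok, rollback_ready, run_unit, tests_changed} — 12 facts.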